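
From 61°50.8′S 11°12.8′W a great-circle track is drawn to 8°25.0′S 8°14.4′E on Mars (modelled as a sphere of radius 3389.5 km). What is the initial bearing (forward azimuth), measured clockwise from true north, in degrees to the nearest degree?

24°

Δλ = 19.453° = 0.3395 rad.
y = sin Δλ · cos φ₂ = (0.3330)(0.9892) = 0.3295
x = cos φ₁ sin φ₂ − sin φ₁ cos φ₂ cos Δλ = (0.4718)(-0.1464) − (-0.8817)(0.9892)(0.9429) = 0.7533
θ = atan2(y, x) = 23.62°, so the bearing is 24°.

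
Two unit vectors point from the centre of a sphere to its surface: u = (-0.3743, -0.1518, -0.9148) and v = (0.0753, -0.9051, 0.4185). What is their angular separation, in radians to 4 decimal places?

1.8480 rad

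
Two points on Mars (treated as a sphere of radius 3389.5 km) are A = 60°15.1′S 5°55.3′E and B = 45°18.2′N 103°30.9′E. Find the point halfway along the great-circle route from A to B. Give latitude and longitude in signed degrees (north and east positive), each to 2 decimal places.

-11.06°, 65.88°

The central angle between A and B is δ = 2.2960 rad.
With f = 0.5, the slerp weights are sin((1−f)δ)/sin δ = 1.2186 and sin(fδ)/sin δ = 1.2186.
Weighted sum of the unit vectors: (1.2186)·(0.4935,0.0512,-0.8682) + (1.2186)·(-0.1644,0.6839,0.7108) = (0.4011, 0.8957, -0.1918).
Converting back: φ = atan2(z, √(x²+y²)) = -11.06°, λ = atan2(y, x) = 65.88°.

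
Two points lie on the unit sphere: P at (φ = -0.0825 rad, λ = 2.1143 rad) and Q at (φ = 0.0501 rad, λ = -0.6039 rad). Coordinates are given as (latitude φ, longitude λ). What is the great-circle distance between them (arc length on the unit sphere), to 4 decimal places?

2.7179

With latitudes φ₁ = -4.727°, φ₂ = 2.871° and longitude difference Δλ = -155.741°:
cos c = sin φ₁ sin φ₂ + cos φ₁ cos φ₂ cos Δλ = (-0.0824)(0.0501) + (0.9966)(0.9987)(-0.9117) = -0.91159,
so c = arccos(-0.91159) = 2.71792 rad.
On the unit sphere the arc length equals the central angle: 2.7179.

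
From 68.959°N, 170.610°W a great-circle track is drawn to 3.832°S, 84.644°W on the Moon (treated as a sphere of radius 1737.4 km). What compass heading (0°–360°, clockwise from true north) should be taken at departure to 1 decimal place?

95.1°

With φ₁ = 1.2036, φ₂ = -0.0669, Δλ = 1.5004 rad, the forward-azimuth formula gives
θ = atan2( sin Δλ cos φ₂ , cos φ₁ sin φ₂ − sin φ₁ cos φ₂ cos Δλ ) = atan2(0.9953, -0.0895) = 95.14°.
So the initial bearing is 95.1°.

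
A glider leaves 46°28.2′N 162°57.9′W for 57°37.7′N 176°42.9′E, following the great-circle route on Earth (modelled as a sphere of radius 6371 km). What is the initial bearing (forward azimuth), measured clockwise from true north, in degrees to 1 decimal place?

319.5°

With φ₁ = 0.8111, φ₂ = 1.0058, Δλ = -0.3547 rad, the forward-azimuth formula gives
θ = atan2( sin Δλ cos φ₂ , cos φ₁ sin φ₂ − sin φ₁ cos φ₂ cos Δλ ) = atan2(-0.1859, 0.2177) = -40.50°.
Adding 360° brings this into [0°, 360°): 319.5°.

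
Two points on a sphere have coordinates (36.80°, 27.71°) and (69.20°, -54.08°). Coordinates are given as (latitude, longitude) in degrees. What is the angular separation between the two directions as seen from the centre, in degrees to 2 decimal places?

With latitudes φ₁ = 36.800°, φ₂ = 69.200° and longitude difference Δλ = -81.790°:
cos c = sin φ₁ sin φ₂ + cos φ₁ cos φ₂ cos Δλ = (0.5990)(0.9348) + (0.8007)(0.3551)(0.1428) = 0.60059,
so c = arccos(0.60059) = 0.92656 rad.
So the angular separation is 53.09°.

53.09°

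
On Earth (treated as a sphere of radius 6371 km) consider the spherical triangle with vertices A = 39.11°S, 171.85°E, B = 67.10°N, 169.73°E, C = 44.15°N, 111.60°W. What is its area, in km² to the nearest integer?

44670942 km²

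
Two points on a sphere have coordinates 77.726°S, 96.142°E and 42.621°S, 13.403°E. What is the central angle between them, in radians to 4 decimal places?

Let φ₁ = -1.3566 rad, φ₂ = -0.7439 rad, and Δλ = -1.4441 rad.
cos c = sin φ₁ sin φ₂ + cos φ₁ cos φ₂ cos Δλ = (-0.9771)(-0.6771) + (0.2126)(0.7358)(0.1264) = 0.68144,
so c = arccos(0.68144) = 0.82107 rad.
So the angular separation is 0.8211 rad.

0.8211 rad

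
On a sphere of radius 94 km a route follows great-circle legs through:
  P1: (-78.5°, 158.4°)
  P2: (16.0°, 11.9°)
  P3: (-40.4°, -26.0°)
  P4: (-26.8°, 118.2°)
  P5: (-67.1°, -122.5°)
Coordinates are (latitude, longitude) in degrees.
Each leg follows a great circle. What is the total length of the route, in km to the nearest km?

595 km

Leg P1→P2: central angle 2.0152 rad, distance 189.4 km.
Leg P2→P3: central angle 1.1604 rad, distance 109.1 km.
Leg P3→P4: central angle 1.8329 rad, distance 172.3 km.
Leg P4→P5: central angle 1.3229 rad, distance 124.4 km.
Total: 189.4 + 109.1 + 172.3 + 124.4 ≈ 595 km.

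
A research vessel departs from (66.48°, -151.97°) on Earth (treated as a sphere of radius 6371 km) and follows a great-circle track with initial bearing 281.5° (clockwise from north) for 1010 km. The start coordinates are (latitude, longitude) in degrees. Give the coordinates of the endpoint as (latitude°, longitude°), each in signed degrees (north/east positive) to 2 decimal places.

66.63°, -174.93°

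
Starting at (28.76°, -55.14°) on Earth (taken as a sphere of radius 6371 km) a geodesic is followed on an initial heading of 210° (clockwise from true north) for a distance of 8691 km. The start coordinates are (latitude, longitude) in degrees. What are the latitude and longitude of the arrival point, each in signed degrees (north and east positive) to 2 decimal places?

Angular distance δ = d/R = 8691/6371 = 1.36415 rad; initial bearing θ = 3.6652 rad.
sin φ₂ = sin φ₁ cos δ + cos φ₁ sin δ cos θ = (0.4811)(0.2052) + (0.8766)(0.9787)(-0.8660) = -0.6443, so φ₂ = -40.11°.
Δλ = atan2(sin θ sin δ cos φ₁, cos δ − sin φ₁ sin φ₂) = atan2(-0.4290, 0.5152) = -39.784°.
λ₂ = -55.140° − 39.784° = -94.92°.

-40.11°, -94.92°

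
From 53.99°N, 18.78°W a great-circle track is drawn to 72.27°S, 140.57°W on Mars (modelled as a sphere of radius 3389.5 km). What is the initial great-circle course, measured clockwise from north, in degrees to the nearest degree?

211°

Δλ = -121.790° = -2.1256 rad.
y = sin Δλ · cos φ₂ = (-0.8500)(0.3045) = -0.2588
x = cos φ₁ sin φ₂ − sin φ₁ cos φ₂ cos Δλ = (0.5879)(-0.9525) − (0.8089)(0.3045)(-0.5268) = -0.4302
θ = atan2(y, x) = -148.97°; adding 360° gives 211°.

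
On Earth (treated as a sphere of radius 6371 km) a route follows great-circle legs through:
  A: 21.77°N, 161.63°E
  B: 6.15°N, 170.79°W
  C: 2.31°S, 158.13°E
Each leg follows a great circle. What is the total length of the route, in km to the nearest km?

Leg A→B: central angle 0.5391 rad, distance 3434.9 km.
Leg B→C: central angle 0.5614 rad, distance 3576.7 km.
Total: 3434.9 + 3576.7 ≈ 7012 km.

7012 km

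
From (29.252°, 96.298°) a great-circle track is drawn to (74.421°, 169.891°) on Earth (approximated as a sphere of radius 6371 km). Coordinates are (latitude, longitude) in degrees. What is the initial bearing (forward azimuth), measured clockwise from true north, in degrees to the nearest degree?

18°

Δλ = 73.593° = 1.2844 rad.
y = sin Δλ · cos φ₂ = (0.9593)(0.2686) = 0.2576
x = cos φ₁ sin φ₂ − sin φ₁ cos φ₂ cos Δλ = (0.8725)(0.9633) − (0.4887)(0.2686)(0.2825) = 0.8034
θ = atan2(y, x) = 17.78°, so the bearing is 18°.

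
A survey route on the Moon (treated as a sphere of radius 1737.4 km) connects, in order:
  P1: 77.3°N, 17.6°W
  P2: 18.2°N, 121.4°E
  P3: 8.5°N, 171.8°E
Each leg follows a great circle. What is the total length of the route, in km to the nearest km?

3984 km

Leg P1→P2: central angle 1.4232 rad, distance 2472.6 km.
Leg P2→P3: central angle 0.8697 rad, distance 1511.0 km.
Total: 2472.6 + 1511.0 ≈ 3984 km.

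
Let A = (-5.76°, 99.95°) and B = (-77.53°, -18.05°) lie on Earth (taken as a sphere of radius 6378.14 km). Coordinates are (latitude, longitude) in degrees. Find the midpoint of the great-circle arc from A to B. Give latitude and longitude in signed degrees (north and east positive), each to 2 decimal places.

The central angle between A and B is δ = 1.5737 rad.
With f = 0.5, the slerp weights are sin((1−f)δ)/sin δ = 0.7081 and sin(fδ)/sin δ = 0.7081.
Weighted sum of the unit vectors: (0.7081)·(-0.1719,0.9800,-0.1004) + (0.7081)·(0.2053,-0.0669,-0.9764) = (0.0236, 0.6466, -0.7625).
Converting back: φ = atan2(z, √(x²+y²)) = -49.68°, λ = atan2(y, x) = 87.91°.

-49.68°, 87.91°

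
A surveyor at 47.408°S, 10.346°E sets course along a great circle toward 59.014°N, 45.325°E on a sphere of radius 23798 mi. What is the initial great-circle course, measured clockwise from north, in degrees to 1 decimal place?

18.3°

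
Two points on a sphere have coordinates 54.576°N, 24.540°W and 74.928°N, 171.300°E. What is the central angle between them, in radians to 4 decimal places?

In radians: φ₁ = 0.9525, φ₂ = 1.3077, Δλ = -164.160° = -2.8651 rad.
Haversine: a = sin²(Δφ/2) + cos φ₁ cos φ₂ sin²(Δλ/2) = 0.0312 + (0.5796)(0.2600)(0.9810) = 0.17907.
Central angle c = 2·arcsin(√a) = 0.87388 rad.
So the angular separation is 0.8739 rad.

0.8739 rad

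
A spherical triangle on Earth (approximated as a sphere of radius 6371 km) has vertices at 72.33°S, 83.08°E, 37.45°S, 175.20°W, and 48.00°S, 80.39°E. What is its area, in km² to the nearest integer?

9049873 km²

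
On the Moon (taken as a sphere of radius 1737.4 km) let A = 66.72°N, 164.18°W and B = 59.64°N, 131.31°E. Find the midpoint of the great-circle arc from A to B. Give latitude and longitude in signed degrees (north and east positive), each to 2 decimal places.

Central angle δ = 0.4979 rad. Interpolating on the sphere with fraction f = 0.5:
P = [sin((1−f)δ)·A + sin(fδ)·B] / sin δ = 0.5159·A + 0.5159·B in Cartesian coordinates,
giving P = (-0.3683, 0.1403, 0.9191), i.e. latitude 66.79°, longitude 159.15°.

66.79°, 159.15°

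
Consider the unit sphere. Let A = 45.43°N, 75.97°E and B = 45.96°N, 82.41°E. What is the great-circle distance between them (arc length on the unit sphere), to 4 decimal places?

In radians: φ₁ = 0.7929, φ₂ = 0.8022, Δλ = 6.440° = 0.1124 rad.
Haversine: a = sin²(Δφ/2) + cos φ₁ cos φ₂ sin²(Δλ/2) = 0.0000 + (0.7018)(0.6952)(0.0032) = 0.00156.
Central angle c = 2·arcsin(√a) = 0.07903 rad.
On the unit sphere the arc length equals the central angle: 0.0790.

0.0790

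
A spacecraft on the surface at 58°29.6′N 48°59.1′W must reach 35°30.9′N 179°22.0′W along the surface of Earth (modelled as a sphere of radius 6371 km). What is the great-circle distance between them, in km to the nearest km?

8596 km

With latitudes φ₁ = 58.493°, φ₂ = 35.515° and longitude difference Δλ = -130.382°:
Haversine: a = sin²(Δφ/2) + cos φ₁ cos φ₂ sin²(Δλ/2) = 0.0397 + (0.5226)(0.8140)(0.8239) = 0.39016.
Central angle c = 2·arcsin(√a) = 1.34930 rad.
Distance = R·c = 6371 × 1.3493 ≈ 8596 km.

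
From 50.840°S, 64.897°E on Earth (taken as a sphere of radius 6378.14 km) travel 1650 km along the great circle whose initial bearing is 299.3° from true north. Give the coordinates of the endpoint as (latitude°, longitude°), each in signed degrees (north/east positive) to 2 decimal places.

Angular distance δ = d/R = 1650/6378.14 = 0.25870 rad; initial bearing θ = 5.2238 rad.
sin φ₂ = sin φ₁ cos δ + cos φ₁ sin δ cos θ = (-0.7754)(0.9667) + (0.6315)(0.2558)(0.4894) = -0.6705, so φ₂ = -42.11°.
Δλ = atan2(sin θ sin δ cos φ₁, cos δ − sin φ₁ sin φ₂) = atan2(-0.1409, 0.4468) = -17.500°.
λ₂ = 64.897° − 17.500° = 47.40°.

-42.11°, 47.40°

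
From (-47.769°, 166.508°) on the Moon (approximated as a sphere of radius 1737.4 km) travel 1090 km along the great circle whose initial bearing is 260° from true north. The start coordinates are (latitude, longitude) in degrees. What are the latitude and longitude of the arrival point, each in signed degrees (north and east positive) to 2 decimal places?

-41.91°, 115.54°

Angular distance δ = d/R = 1090/1737.4 = 0.62737 rad; initial bearing θ = 4.5379 rad.
sin φ₂ = sin φ₁ cos δ + cos φ₁ sin δ cos θ = (-0.7404)(0.8096) + (0.6721)(0.5870)(-0.1736) = -0.6680, so φ₂ = -41.91°.
Δλ = atan2(sin θ sin δ cos φ₁, cos δ − sin φ₁ sin φ₂) = atan2(-0.3886, 0.3150) = -50.969°.
λ₂ = 166.508° − 50.969° = 115.54°.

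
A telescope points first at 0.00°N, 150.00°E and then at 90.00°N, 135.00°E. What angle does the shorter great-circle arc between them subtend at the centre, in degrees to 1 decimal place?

Let φ₁ = 0.0000 rad, φ₂ = 1.5708 rad, and Δλ = -0.2618 rad.
Haversine: a = sin²(Δφ/2) + cos φ₁ cos φ₂ sin²(Δλ/2) = 0.5000 + (1.0000)(0.0000)(0.0170) = 0.50000.
Central angle c = 2·arcsin(√a) = 1.57080 rad.
So the angular separation is 90.0°.

90.0°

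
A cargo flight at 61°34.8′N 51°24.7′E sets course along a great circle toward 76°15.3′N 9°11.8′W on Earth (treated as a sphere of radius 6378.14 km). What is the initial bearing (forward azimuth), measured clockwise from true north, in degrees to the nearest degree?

Δλ = -60.608° = -1.0578 rad.
y = sin Δλ · cos φ₂ = (-0.8713)(0.2376) = -0.2070
x = cos φ₁ sin φ₂ − sin φ₁ cos φ₂ cos Δλ = (0.4759)(0.9714) − (0.8795)(0.2376)(0.4908) = 0.3597
θ = atan2(y, x) = -29.92°; adding 360° gives 330°.

330°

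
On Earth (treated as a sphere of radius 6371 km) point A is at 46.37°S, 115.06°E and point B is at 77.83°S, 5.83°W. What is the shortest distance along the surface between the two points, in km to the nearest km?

5642 km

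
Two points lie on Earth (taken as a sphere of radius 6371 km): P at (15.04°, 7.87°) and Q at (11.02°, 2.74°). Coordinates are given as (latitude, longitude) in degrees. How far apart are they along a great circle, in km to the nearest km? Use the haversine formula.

713 km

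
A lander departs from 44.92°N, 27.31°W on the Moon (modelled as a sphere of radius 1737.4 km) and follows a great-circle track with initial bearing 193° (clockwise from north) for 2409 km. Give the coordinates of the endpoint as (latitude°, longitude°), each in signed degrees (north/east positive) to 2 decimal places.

Angular distance δ = d/R = 2409/1737.4 = 1.38655 rad; initial bearing θ = 3.3685 rad.
sin φ₂ = sin φ₁ cos δ + cos φ₁ sin δ cos θ = (0.7061)(0.1832) + (0.7081)(0.9831)(-0.9744) = -0.5489, so φ₂ = -33.29°.
Δλ = atan2(sin θ sin δ cos φ₁, cos δ − sin φ₁ sin φ₂) = atan2(-0.1566, 0.5708) = -15.341°.
λ₂ = -27.310° − 15.341° = -42.65°.

-33.29°, -42.65°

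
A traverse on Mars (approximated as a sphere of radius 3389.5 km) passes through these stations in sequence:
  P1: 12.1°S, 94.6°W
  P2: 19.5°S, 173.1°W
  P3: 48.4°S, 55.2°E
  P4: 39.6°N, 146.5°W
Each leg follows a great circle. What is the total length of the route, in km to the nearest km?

19940 km

Leg P1→P2: central angle 1.3143 rad, distance 4454.7 km.
Leg P2→P3: central angle 1.7383 rad, distance 5891.9 km.
Leg P3→P4: central angle 2.8304 rad, distance 9593.7 km.
Total: 4454.7 + 5891.9 + 9593.7 ≈ 19940 km.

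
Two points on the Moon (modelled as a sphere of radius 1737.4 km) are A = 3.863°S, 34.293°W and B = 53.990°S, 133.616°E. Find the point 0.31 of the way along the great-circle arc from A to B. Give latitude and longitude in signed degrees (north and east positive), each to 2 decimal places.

-40.97°, -27.61°

Central angle δ = 2.1166 rad. Interpolating on the sphere with fraction f = 0.31:
P = [sin((1−f)δ)·A + sin(fδ)·B] / sin δ = 1.1628·A + 0.7138·B in Cartesian coordinates,
giving P = (0.6691, -0.3499, -0.6557), i.e. latitude -40.97°, longitude -27.61°.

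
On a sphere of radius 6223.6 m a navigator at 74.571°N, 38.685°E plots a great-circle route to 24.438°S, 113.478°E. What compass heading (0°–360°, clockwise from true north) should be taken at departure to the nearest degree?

Δλ = 74.793° = 1.3054 rad.
y = sin Δλ · cos φ₂ = (0.9650)(0.9104) = 0.8785
x = cos φ₁ sin φ₂ − sin φ₁ cos φ₂ cos Δλ = (0.2660)(-0.4137) − (0.9640)(0.9104)(0.2623) = -0.3403
θ = atan2(y, x) = 111.17°, so the bearing is 111°.

111°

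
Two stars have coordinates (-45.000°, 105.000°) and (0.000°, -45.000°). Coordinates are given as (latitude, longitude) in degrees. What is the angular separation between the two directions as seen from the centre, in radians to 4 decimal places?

With latitudes φ₁ = -45.000°, φ₂ = 0.000° and longitude difference Δλ = -150.000°:
Haversine: a = sin²(Δφ/2) + cos φ₁ cos φ₂ sin²(Δλ/2) = 0.1464 + (0.7071)(1.0000)(0.9330) = 0.80619.
Central angle c = 2·arcsin(√a) = 2.22985 rad.
So the angular separation is 2.2299 rad.

2.2299 rad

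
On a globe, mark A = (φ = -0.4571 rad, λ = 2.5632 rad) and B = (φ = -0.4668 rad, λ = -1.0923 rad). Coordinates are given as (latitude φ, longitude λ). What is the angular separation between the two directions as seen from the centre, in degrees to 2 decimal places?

In radians: φ₁ = -0.4571, φ₂ = -0.4668, Δλ = 150.555° = 2.6277 rad.
Haversine: a = sin²(Δφ/2) + cos φ₁ cos φ₂ sin²(Δλ/2) = 0.0000 + (0.8973)(0.8930)(0.9354) = 0.74960.
Central angle c = 2·arcsin(√a) = 2.09348 rad.
So the angular separation is 119.95°.

119.95°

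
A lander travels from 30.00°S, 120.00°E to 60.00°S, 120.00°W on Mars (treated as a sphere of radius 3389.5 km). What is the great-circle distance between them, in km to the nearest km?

4585 km

In radians: φ₁ = -0.5236, φ₂ = -1.0472, Δλ = 120.000° = 2.0944 rad.
Haversine: a = sin²(Δφ/2) + cos φ₁ cos φ₂ sin²(Δλ/2) = 0.0670 + (0.8660)(0.5000)(0.7500) = 0.39175.
Central angle c = 2·arcsin(√a) = 1.35256 rad.
Distance = R·c = 3389.5 × 1.3526 ≈ 4585 km.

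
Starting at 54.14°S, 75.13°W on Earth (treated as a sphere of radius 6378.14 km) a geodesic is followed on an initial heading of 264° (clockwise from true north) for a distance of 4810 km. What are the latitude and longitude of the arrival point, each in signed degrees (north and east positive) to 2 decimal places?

-39.24°, -136.68°

Angular distance δ = d/R = 4810/6378.14 = 0.75414 rad; initial bearing θ = 4.6077 rad.
sin φ₂ = sin φ₁ cos δ + cos φ₁ sin δ cos θ = (-0.8105)(0.7289) + (0.5858)(0.6847)(-0.1045) = -0.6326, so φ₂ = -39.24°.
Δλ = atan2(sin θ sin δ cos φ₁, cos δ − sin φ₁ sin φ₂) = atan2(-0.3989, 0.2161) = -61.548°.
λ₂ = -75.130° − 61.548° = -136.68°.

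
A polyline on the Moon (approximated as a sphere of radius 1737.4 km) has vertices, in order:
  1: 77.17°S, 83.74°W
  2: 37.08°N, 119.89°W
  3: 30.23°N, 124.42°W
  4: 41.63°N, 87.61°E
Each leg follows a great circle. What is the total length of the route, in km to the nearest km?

6869 km

Leg 1→2: central angle 2.0318 rad, distance 3530.0 km.
Leg 2→3: central angle 0.1364 rad, distance 237.0 km.
Leg 3→4: central angle 1.7855 rad, distance 3102.1 km.
Total: 3530.0 + 237.0 + 3102.1 ≈ 6869 km.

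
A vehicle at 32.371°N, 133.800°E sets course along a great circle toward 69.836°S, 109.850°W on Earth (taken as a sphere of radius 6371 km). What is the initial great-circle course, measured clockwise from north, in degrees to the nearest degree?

Δλ = 116.350° = 2.0307 rad.
y = sin Δλ · cos φ₂ = (0.8961)(0.3447) = 0.3089
x = cos φ₁ sin φ₂ − sin φ₁ cos φ₂ cos Δλ = (0.8446)(-0.9387) − (0.5354)(0.3447)(-0.4439) = -0.7109
θ = atan2(y, x) = 156.52°, so the bearing is 157°.

157°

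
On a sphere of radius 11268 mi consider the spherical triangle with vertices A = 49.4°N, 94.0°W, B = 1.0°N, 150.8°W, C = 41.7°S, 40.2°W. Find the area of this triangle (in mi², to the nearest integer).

200704056 mi²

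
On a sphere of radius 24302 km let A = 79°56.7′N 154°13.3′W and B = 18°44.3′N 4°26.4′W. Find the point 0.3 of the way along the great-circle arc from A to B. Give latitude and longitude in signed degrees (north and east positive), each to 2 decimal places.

The central angle between A and B is δ = 1.3965 rad.
With f = 0.3, the slerp weights are sin((1−f)δ)/sin δ = 0.8419 and sin(fδ)/sin δ = 0.4131.
Weighted sum of the unit vectors: (0.8419)·(-0.1572,-0.0759,0.9846) + (0.4131)·(0.9442,-0.0733,0.3212) = (0.2576, -0.0942, 0.9616).
Converting back: φ = atan2(z, √(x²+y²)) = 74.08°, λ = atan2(y, x) = -20.09°.

74.08°, -20.09°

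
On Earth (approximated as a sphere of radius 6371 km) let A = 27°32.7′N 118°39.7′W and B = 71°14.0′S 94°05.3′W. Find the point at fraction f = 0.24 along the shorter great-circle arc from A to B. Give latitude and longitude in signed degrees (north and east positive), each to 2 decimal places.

3.67°, -115.48°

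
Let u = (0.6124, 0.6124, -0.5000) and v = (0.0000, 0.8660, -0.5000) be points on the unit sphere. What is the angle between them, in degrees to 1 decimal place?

38.7°

u·v = 0.7803; |u| = 1.0000, |v| = 1.0000.
cos θ = (u·v)/(|u||v|) = 0.7803, so θ = 38.7°.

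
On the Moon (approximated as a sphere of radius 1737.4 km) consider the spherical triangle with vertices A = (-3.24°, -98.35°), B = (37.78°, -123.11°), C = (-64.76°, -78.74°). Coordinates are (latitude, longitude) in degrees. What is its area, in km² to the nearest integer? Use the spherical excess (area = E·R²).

654183 km²

Side lengths (central angles): a = 1.8894, b = 1.1016, c = 0.8204 rad; semiperimeter s = 1.9057.
By l'Huilier's theorem, tan(E/4) = √[tan(s/2) tan((s−a)/2) tan((s−b)/2) tan((s−c)/2)], giving spherical excess E = 0.2167 rad.
Area = E·R² = 0.2167 × (1737.4)² ≈ 654183 km².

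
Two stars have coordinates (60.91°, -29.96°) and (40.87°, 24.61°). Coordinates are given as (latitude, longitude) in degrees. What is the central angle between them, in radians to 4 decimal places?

0.6682 rad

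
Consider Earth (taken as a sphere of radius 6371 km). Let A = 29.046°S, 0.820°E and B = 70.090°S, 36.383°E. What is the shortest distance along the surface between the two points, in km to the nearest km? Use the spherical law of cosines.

5079 km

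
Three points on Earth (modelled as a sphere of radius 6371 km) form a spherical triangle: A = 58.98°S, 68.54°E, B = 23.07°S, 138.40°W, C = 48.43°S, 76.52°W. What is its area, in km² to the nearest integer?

29250486 km²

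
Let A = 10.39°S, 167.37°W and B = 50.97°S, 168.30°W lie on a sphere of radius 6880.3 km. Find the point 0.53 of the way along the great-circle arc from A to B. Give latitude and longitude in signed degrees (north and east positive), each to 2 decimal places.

-31.90°, -167.76°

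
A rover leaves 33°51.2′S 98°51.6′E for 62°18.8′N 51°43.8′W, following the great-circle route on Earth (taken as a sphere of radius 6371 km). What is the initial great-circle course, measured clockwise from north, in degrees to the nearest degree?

336°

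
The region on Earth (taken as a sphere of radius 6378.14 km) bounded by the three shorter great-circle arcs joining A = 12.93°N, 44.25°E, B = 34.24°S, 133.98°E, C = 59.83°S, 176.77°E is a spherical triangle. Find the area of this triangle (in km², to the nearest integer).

Side lengths (central angles): a = 0.6578, b = 2.1229, c = 1.6932 rad; semiperimeter s = 2.2370.
By l'Huilier's theorem, tan(E/4) = √[tan(s/2) tan((s−a)/2) tan((s−b)/2) tan((s−c)/2)], giving spherical excess E = 0.7191 rad.
Area = E·R² = 0.7191 × (6378.14)² ≈ 29253295 km².

29253295 km²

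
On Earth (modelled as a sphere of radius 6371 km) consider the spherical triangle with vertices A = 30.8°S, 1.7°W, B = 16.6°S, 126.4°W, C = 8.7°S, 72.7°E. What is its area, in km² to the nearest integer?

106421412 km²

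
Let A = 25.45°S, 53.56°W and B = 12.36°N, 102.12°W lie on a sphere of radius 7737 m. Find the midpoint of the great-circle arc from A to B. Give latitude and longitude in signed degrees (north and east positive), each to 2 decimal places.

The central angle between A and B is δ = 1.0567 rad.
With f = 0.5, the slerp weights are sin((1−f)δ)/sin δ = 0.5789 and sin(fδ)/sin δ = 0.5789.
Weighted sum of the unit vectors: (0.5789)·(0.5363,-0.7264,-0.4297) + (0.5789)·(-0.2051,-0.9550,0.2141) = (0.1918, -0.9735, -0.1249).
Converting back: φ = atan2(z, √(x²+y²)) = -7.17°, λ = atan2(y, x) = -78.86°.

-7.17°, -78.86°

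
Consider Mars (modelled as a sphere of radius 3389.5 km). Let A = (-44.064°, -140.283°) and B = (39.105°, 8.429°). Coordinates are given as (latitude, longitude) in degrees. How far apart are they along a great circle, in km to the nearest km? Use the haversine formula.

9242 km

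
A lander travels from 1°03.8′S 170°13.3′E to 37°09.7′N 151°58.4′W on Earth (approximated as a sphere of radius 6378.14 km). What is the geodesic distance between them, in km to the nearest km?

5767 km

With latitudes φ₁ = -1.063°, φ₂ = 37.162° and longitude difference Δλ = 37.805°:
Haversine: a = sin²(Δφ/2) + cos φ₁ cos φ₂ sin²(Δλ/2) = 0.1072 + (0.9998)(0.7969)(0.1049) = 0.19083.
Central angle c = 2·arcsin(√a) = 0.90417 rad.
Distance = R·c = 6378.14 × 0.9042 ≈ 5767 km.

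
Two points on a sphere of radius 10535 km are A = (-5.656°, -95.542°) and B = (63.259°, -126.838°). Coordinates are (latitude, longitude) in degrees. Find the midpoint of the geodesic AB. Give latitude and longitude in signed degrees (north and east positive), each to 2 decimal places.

29.59°, -105.16°

Central angle δ = 1.2718 rad. Interpolating on the sphere with fraction f = 0.5:
P = [sin((1−f)δ)·A + sin(fδ)·B] / sin δ = 0.6215·A + 0.6215·B in Cartesian coordinates,
giving P = (-0.2274, -0.8393, 0.4938), i.e. latitude 29.59°, longitude -105.16°.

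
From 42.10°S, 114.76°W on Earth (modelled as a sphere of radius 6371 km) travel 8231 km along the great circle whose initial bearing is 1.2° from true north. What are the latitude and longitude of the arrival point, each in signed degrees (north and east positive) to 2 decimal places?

Angular distance δ = d/R = 8231/6371 = 1.29195 rad; initial bearing θ = 0.0209 rad.
sin φ₂ = sin φ₁ cos δ + cos φ₁ sin δ cos θ = (-0.6704)(0.2752) + (0.7420)(0.9614)(0.9998) = 0.5286, so φ₂ = 31.91°.
Δλ = atan2(sin θ sin δ cos φ₁, cos δ − sin φ₁ sin φ₂) = atan2(0.0149, 0.6297) = 1.359°.
λ₂ = -114.760° + 1.359° = -113.40°.

31.91°, -113.40°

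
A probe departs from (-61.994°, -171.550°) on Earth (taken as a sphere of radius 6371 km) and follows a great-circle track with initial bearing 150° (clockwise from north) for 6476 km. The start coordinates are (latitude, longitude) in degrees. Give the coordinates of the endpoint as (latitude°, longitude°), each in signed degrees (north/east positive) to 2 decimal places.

-54.14°, -38.08°

Angular distance δ = d/R = 6476/6371 = 1.01648 rad; initial bearing θ = 2.6180 rad.
sin φ₂ = sin φ₁ cos δ + cos φ₁ sin δ cos θ = (-0.8829)(0.5264) + (0.4696)(0.8503)(-0.8660) = -0.8105, so φ₂ = -54.14°.
Δλ = atan2(sin θ sin δ cos φ₁, cos δ − sin φ₁ sin φ₂) = atan2(0.1996, -0.1892) = 133.466°.
λ₂ = -171.550° + 133.466° = -38.08°.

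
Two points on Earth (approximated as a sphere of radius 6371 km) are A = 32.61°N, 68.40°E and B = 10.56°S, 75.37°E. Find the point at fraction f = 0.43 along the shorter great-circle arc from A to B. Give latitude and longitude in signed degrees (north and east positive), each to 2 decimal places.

14.07°, 71.69°

The central angle between A and B is δ = 0.7624 rad.
With f = 0.43, the slerp weights are sin((1−f)δ)/sin δ = 0.6096 and sin(fδ)/sin δ = 0.4662.
Weighted sum of the unit vectors: (0.6096)·(0.3101,0.7832,0.5389) + (0.4662)·(0.2483,0.9512,-0.1833) = (0.3048, 0.9209, 0.2431).
Converting back: φ = atan2(z, √(x²+y²)) = 14.07°, λ = atan2(y, x) = 71.69°.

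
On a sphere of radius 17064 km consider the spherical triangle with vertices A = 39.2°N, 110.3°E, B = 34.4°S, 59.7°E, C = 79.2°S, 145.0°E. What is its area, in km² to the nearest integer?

299297305 km²

Side lengths (central angles): a = 0.9672, b = 2.0961, c = 1.5220 rad; semiperimeter s = 2.2926.
By l'Huilier's theorem, tan(E/4) = √[tan(s/2) tan((s−a)/2) tan((s−b)/2) tan((s−c)/2)], giving spherical excess E = 1.0279 rad.
Area = E·R² = 1.0279 × (17064)² ≈ 299297305 km².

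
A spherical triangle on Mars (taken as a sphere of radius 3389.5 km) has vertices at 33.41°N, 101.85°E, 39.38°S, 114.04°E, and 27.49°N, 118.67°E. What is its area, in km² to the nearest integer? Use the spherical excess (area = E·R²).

Side lengths (central angles): a = 1.1695, b = 0.2729, c = 1.2856 rad; semiperimeter s = 1.3640.
By l'Huilier's theorem, tan(E/4) = √[tan(s/2) tan((s−a)/2) tan((s−b)/2) tan((s−c)/2)], giving spherical excess E = 0.1736 rad.
Area = E·R² = 0.1736 × (3389.5)² ≈ 1994696 km².

1994696 km²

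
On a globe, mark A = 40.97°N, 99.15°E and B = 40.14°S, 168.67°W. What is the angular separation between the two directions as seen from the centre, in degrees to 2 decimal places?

116.40°

In radians: φ₁ = 0.7151, φ₂ = -0.7006, Δλ = 92.180° = 1.6088 rad.
Haversine: a = sin²(Δφ/2) + cos φ₁ cos φ₂ sin²(Δλ/2) = 0.4227 + (0.7551)(0.7645)(0.5190) = 0.72232.
Central angle c = 2·arcsin(√a) = 2.03156 rad.
So the angular separation is 116.40°.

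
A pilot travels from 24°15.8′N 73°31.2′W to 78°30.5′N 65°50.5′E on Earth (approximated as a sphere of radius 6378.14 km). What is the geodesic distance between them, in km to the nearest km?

8309 km

With latitudes φ₁ = 24.263°, φ₂ = 78.508° and longitude difference Δλ = 139.362°:
Haversine: a = sin²(Δφ/2) + cos φ₁ cos φ₂ sin²(Δλ/2) = 0.2078 + (0.9117)(0.1992)(0.8794) = 0.36757.
Central angle c = 2·arcsin(√a) = 1.30273 rad.
Distance = R·c = 6378.14 × 1.3027 ≈ 8309 km.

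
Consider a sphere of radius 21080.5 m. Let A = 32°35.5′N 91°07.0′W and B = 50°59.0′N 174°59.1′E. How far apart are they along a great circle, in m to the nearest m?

Let φ₁ = 0.5688 rad, φ₂ = 0.8898 rad, and Δλ = -1.6388 rad.
cos c = sin φ₁ sin φ₂ + cos φ₁ cos φ₂ cos Δλ = (0.5386)(0.7770) + (0.8425)(0.6295)(-0.0680) = 0.38245,
so c = arccos(0.38245) = 1.17835 rad.
Distance = R·c = 21080.5 × 1.1784 ≈ 24840 m.

24840 m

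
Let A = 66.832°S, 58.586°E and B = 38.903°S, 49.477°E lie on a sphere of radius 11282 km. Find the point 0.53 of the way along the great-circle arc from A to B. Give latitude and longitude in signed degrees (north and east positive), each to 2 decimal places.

-52.11°, 52.30°

Central angle δ = 0.4956 rad. Interpolating on the sphere with fraction f = 0.53:
P = [sin((1−f)δ)·A + sin(fδ)·B] / sin δ = 0.4854·A + 0.5460·B in Cartesian coordinates,
giving P = (0.3756, 0.4860, -0.7891), i.e. latitude -52.11°, longitude 52.30°.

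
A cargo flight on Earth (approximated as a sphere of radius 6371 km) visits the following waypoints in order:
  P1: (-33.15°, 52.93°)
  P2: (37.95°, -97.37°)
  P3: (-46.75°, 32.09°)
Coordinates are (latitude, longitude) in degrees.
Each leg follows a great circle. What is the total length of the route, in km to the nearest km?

33112 km

Leg P1→P2: central angle 2.7135 rad, distance 17287.8 km.
Leg P2→P3: central angle 2.4837 rad, distance 15823.9 km.
Total: 17287.8 + 15823.9 ≈ 33112 km.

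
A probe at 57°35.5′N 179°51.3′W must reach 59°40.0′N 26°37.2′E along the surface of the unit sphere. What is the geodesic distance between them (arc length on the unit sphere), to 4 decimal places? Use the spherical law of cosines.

1.0628

With latitudes φ₁ = 57.592°, φ₂ = 59.667° and longitude difference Δλ = -153.525°:
cos c = sin φ₁ sin φ₂ + cos φ₁ cos φ₂ cos Δλ = (0.8442)(0.8631) + (0.5359)(0.5050)(-0.8951) = 0.48639,
so c = arccos(0.48639) = 1.06284 rad.
On the unit sphere the arc length equals the central angle: 1.0628.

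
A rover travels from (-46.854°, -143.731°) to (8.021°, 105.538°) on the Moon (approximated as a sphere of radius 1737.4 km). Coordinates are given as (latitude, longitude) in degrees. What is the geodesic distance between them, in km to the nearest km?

3335 km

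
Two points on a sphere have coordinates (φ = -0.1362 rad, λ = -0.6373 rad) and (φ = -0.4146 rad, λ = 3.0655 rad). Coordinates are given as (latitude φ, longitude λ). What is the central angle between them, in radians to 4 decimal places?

Let φ₁ = -0.1362 rad, φ₂ = -0.4146 rad, and Δλ = -2.5804 rad.
cos c = sin φ₁ sin φ₂ + cos φ₁ cos φ₂ cos Δλ = (-0.1358)(-0.4028) + (0.9907)(0.9153)(-0.8466) = -0.71301,
so c = arccos(-0.71301) = 2.36458 rad.
So the angular separation is 2.3646 rad.

2.3646 rad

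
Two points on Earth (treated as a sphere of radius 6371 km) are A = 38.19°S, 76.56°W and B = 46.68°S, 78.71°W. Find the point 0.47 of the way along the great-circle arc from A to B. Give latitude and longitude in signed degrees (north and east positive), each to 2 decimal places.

-42.19°, -77.50°

Central angle δ = 0.1507 rad. Interpolating on the sphere with fraction f = 0.47:
P = [sin((1−f)δ)·A + sin(fδ)·B] / sin δ = 0.5314·A + 0.4714·B in Cartesian coordinates,
giving P = (0.1604, -0.7234, -0.6715), i.e. latitude -42.19°, longitude -77.50°.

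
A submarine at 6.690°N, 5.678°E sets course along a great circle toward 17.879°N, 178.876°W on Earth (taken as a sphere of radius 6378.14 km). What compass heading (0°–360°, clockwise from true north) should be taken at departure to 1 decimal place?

With φ₁ = 0.1168, φ₂ = 0.3120, Δλ = 3.0621 rad, the forward-azimuth formula gives
θ = atan2( sin Δλ cos φ₂ , cos φ₁ sin φ₂ − sin φ₁ cos φ₂ cos Δλ ) = atan2(0.0756, 0.4154) = 10.31°.
So the initial bearing is 10.3°.

10.3°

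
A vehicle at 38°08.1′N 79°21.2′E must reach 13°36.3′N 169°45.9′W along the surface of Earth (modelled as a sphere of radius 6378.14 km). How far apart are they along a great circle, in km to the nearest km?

In radians: φ₁ = 0.6656, φ₂ = 0.2375, Δλ = 110.882° = 1.9353 rad.
Haversine: a = sin²(Δφ/2) + cos φ₁ cos φ₂ sin²(Δλ/2) = 0.0451 + (0.7866)(0.9719)(0.6782) = 0.56362.
Central angle c = 2·arcsin(√a) = 1.69838 rad.
Distance = R·c = 6378.14 × 1.6984 ≈ 10832 km.

10832 km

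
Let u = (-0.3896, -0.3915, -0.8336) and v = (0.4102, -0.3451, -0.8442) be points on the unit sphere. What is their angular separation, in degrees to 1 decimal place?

47.2°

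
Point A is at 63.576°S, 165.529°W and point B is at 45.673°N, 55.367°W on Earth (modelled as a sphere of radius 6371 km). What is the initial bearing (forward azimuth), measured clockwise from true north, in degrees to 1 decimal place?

81.1°

With φ₁ = -1.1096, φ₂ = 0.7971, Δλ = 1.9227 rad, the forward-azimuth formula gives
θ = atan2( sin Δλ cos φ₂ , cos φ₁ sin φ₂ − sin φ₁ cos φ₂ cos Δλ ) = atan2(0.6559, 0.1027) = 81.10°.
So the initial bearing is 81.1°.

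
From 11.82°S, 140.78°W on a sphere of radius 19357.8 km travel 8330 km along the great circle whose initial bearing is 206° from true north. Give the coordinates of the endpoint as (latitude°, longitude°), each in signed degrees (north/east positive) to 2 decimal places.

-33.58°, -153.46°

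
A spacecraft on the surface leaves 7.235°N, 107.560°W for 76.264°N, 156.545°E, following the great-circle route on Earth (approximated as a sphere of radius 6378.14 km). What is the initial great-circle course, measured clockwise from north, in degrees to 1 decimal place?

With φ₁ = 0.1263, φ₂ = 1.3311, Δλ = -1.6737 rad, the forward-azimuth formula gives
θ = atan2( sin Δλ cos φ₂ , cos φ₁ sin φ₂ − sin φ₁ cos φ₂ cos Δλ ) = atan2(-0.2362, 0.9667) = -13.73°.
Adding 360° brings this into [0°, 360°): 346.3°.

346.3°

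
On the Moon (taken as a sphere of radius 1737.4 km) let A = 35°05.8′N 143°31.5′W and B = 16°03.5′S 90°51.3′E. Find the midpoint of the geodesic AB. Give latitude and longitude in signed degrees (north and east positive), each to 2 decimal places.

Central angle δ = 2.2357 rad. Interpolating on the sphere with fraction f = 0.5:
P = [sin((1−f)δ)·A + sin(fδ)·B] / sin δ = 1.1425·A + 1.1425·B in Cartesian coordinates,
giving P = (-0.7681, 0.5421, 0.3409), i.e. latitude 19.93°, longitude 144.79°.

19.93°, 144.79°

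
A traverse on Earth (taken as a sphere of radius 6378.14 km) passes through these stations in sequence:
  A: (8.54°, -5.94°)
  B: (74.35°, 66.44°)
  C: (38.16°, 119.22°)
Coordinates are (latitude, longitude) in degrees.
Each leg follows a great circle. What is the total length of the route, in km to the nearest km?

13442 km

Leg A→B: central angle 1.3451 rad, distance 8579.5 km.
Leg B→C: central angle 0.7623 rad, distance 4862.0 km.
Total: 8579.5 + 4862.0 ≈ 13442 km.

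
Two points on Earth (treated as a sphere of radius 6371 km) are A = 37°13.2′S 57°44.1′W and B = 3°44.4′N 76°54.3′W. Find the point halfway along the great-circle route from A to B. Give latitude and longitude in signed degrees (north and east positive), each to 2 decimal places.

-16.96°, -68.41°

Central angle δ = 0.7797 rad. Interpolating on the sphere with fraction f = 0.5:
P = [sin((1−f)δ)·A + sin(fδ)·B] / sin δ = 0.5406·A + 0.5406·B in Cartesian coordinates,
giving P = (0.3520, -0.8894, -0.2917), i.e. latitude -16.96°, longitude -68.41°.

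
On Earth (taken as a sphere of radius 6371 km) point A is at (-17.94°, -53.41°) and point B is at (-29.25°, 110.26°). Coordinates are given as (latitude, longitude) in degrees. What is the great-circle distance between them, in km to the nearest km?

14483 km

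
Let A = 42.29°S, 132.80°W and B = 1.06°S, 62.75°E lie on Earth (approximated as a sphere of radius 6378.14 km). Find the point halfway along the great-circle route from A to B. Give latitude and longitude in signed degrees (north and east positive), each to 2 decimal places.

The central angle between A and B is δ = 2.3463 rad.
With f = 0.5, the slerp weights are sin((1−f)δ)/sin δ = 1.2912 and sin(fδ)/sin δ = 1.2912.
Weighted sum of the unit vectors: (1.2912)·(-0.5026,-0.5428,-0.6729) + (1.2912)·(0.4578,0.8889,-0.0185) = (-0.0579, 0.4469, -0.8927).
Converting back: φ = atan2(z, √(x²+y²)) = -63.22°, λ = atan2(y, x) = 97.38°.

-63.22°, 97.38°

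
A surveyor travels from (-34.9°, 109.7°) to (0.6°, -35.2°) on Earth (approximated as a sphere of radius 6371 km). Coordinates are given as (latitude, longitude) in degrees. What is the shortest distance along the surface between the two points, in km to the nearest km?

14745 km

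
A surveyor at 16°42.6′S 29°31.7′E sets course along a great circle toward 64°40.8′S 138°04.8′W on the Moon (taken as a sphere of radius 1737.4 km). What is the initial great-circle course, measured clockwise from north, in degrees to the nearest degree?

185°

With φ₁ = -0.2916, φ₂ = -1.1289, Δλ = -2.9253 rad, the forward-azimuth formula gives
θ = atan2( sin Δλ cos φ₂ , cos φ₁ sin φ₂ − sin φ₁ cos φ₂ cos Δλ ) = atan2(-0.0918, -0.9859) = -174.68°.
Adding 360° brings this into [0°, 360°): 185°.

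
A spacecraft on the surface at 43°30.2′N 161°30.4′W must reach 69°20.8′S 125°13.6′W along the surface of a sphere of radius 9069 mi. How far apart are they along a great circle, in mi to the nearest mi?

In radians: φ₁ = 0.7593, φ₂ = -1.2103, Δλ = 36.280° = 0.6332 rad.
cos c = sin φ₁ sin φ₂ + cos φ₁ cos φ₂ cos Δλ = (0.6884)(-0.9357) + (0.7253)(0.3527)(0.8061) = -0.43792,
so c = arccos(-0.43792) = 2.02408 rad.
Distance = R·c = 9069 × 2.0241 ≈ 18356 mi.

18356 mi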